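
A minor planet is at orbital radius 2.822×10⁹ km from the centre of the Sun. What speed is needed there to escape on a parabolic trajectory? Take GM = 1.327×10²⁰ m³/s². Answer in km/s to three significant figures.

v_esc ≈ 9.70 km/s

r = 2.822×10⁹ km = 2.822×10¹² m.
Escape speed v_esc = √(2μ/r) = √(2 × 1.327×10²⁰ / 2.822×10¹²) = √(9.405×10⁷) = 9698 m/s.
= 9.698 km/s.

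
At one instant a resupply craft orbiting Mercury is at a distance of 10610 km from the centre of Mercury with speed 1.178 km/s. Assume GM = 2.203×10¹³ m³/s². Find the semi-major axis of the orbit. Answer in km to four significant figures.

a ≈ 7967 km

r = 1.061×10⁷ m.
Specific orbital energy ε = v²/2 − μ/r = (1178)²/2 − 2.203×10¹³/1.061×10⁷ = -1.383×10⁶ J/kg.
Since ε = −μ/(2a), a = −μ/(2ε) = 7.967×10⁶ m = 7967.4 km.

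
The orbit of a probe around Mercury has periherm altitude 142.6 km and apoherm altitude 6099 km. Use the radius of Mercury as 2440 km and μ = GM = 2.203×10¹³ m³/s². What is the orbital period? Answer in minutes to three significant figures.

T ≈ 293 minutes

r_p = 2440 + 142.6 = 2582.6 km = 2.5826×10⁶ m.
r_a = 2440 + 6099 = 8539.0 km = 8.5390×10⁶ m.
Semi-major axis a = (r_p + r_a)/2 = (2582.6 + 8539.0)/2 = 5560.8 km = 5.561×10⁶ m.
By Kepler's third law T = 2π√(a³/μ) = 2π × 2.794×10³ = 1.755×10⁴ s.
= 292.6 minutes.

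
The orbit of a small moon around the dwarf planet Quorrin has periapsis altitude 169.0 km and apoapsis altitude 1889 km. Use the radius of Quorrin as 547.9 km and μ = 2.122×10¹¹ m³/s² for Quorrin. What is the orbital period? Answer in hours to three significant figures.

r_p = 547.9 + 169.0 = 716.90 km = 7.1690×10⁵ m.
r_a = 547.9 + 1889 = 2436.9 km = 2.4369×10⁶ m.
Semi-major axis a = (r_p + r_a)/2 = (716.90 + 2436.9)/2 = 1576.9 km = 1.577×10⁶ m.
By Kepler's third law T = 2π√(a³/μ) = 2π × 4.299×10³ = 2.701×10⁴ s.
= 7.503 hours.

T ≈ 7.50 hours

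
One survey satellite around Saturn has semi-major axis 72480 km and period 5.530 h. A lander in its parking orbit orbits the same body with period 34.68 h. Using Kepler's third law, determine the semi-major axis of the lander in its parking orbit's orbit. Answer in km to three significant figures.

Kepler's third law: a³ ∝ T², so a₂ = a₁ (T₂/T₁)^(2/3).
T₂/T₁ = 6.271, (T₂/T₁)^(2/3) = 3.401.
a₂ = 72480 × 3.401 = 2.465×10⁵ km.

a₂ ≈ 2.46×10⁵ km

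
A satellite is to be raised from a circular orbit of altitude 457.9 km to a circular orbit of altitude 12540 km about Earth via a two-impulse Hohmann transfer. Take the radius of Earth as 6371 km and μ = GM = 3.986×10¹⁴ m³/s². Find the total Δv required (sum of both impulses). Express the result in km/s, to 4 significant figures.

Δv_total ≈ 2.868 km/s

r₁ = 6371 + 457.9 = 6828.9 km = 6.8289×10⁶ m.
r₂ = 6371 + 12540 = 18911 km = 1.8911×10⁷ m.
Transfer ellipse a_t = (r₁ + r₂)/2 = 1.287×10⁷ m.
At r₁: circular v_c1 = √(μ/r₁) = 7640 m/s; transfer-perigee v_p = √[μ(2/r₁ − 1/a_t)] = 9261 m/s.
Δv₁ = v_p − v_c1 = 1621 m/s.
At r₂: circular v_c2 = √(μ/r₂) = 4591 m/s; transfer-apogee v_a = √[μ(2/r₂ − 1/a_t)] = 3344 m/s.
Δv₂ = v_c2 − v_a = 1247 m/s.
Total Δv = Δv₁ + Δv₂ = 2868 m/s = 2.868 km/s.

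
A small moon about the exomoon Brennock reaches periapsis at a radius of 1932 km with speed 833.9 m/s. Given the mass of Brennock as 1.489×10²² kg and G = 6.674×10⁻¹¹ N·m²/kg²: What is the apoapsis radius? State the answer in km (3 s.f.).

apoapsis radius ≈ 4030 km

μ = GM = 6.674×10⁻¹¹ × 1.489×10²² = 9.938×10¹¹ m³/s².
r_p = 1.932×10⁶ m.
Specific energy ε = v²/2 − μ/r = -1.667×10⁵ J/kg, so a = −μ/(2ε) = 2.981×10⁶ m.
The apsides satisfy r_p + r_a = 2a, so the apoapsis radius is 2a − r_p = 4.030×10⁶ m = 4030.3 km.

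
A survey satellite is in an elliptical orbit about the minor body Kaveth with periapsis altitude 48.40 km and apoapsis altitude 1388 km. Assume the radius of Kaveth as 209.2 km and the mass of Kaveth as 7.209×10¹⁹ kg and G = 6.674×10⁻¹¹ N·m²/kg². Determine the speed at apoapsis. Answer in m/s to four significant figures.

μ = GM = 6.674×10⁻¹¹ × 7.209×10¹⁹ = 4.811×10⁹ m³/s².
r_p = 209.2 + 48.40 = 257.60 km = 2.5760×10⁵ m.
r_a = 209.2 + 1388 = 1597.2 km = 1.5972×10⁶ m.
Semi-major axis a = (r_p + r_a)/2 = 927.40 km = 9.274×10⁵ m.
Vis-viva: v² = μ(2/r − 1/a) = 4.811×10⁹ × (1.252×10⁻⁶ − 1.078×10⁻⁶) = 8.367×10² m²/s².
v = 28.93 m/s.

v ≈ 28.93 m/s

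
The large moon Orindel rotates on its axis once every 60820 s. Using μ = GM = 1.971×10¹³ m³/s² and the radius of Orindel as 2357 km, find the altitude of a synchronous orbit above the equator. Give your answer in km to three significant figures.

h_sync ≈ 9910 km

A synchronous orbit has period T, so by Kepler's third law a = (μT²/4π²)^(1/3).
μT²/4π² = 1.971×10¹³ × (6.082×10⁴)² / 39.48 = 1.847×10²¹ m³.
a = 1.227×10⁷ m = 12269 km.
Altitude h = a − R = 12269 − 2357 = 9911.9 km.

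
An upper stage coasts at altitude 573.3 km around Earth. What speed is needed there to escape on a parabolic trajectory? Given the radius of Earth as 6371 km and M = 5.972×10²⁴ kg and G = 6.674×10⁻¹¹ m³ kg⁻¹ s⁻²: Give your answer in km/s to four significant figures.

v_esc ≈ 10.71 km/s

μ = GM = 6.674×10⁻¹¹ × 5.972×10²⁴ = 3.986×10¹⁴ m³/s².
r = 6371 + 573.3 = 6944.3 km = 6.9443×10⁶ m.
Escape speed v_esc = √(2μ/r) = √(2 × 3.986×10¹⁴ / 6.944×10⁶) = √(1.148×10⁸) = 10710 m/s.
= 10.71 km/s.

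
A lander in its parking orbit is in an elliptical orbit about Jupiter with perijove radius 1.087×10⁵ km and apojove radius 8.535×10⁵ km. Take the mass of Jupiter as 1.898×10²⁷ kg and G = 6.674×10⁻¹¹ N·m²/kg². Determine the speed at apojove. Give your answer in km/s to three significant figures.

μ = GM = 6.674×10⁻¹¹ × 1.898×10²⁷ = 1.267×10¹⁷ m³/s².
Semi-major axis a = (r_p + r_a)/2 = 4.8110×10⁵ km = 4.811×10⁸ m.
Vis-viva: v² = μ(2/r − 1/a) = 1.267×10¹⁷ × (2.343×10⁻⁹ − 2.079×10⁻⁹) = 3.353×10⁷ m²/s².
v = 5791 m/s = 5.791 km/s.

v ≈ 5.79 km/s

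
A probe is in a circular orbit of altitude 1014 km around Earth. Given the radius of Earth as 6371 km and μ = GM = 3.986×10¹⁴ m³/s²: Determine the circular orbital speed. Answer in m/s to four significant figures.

r = 6371 + 1014 = 7385.0 km = 7.3850×10⁶ m.
For a circular orbit v = √(μ/r) = √(3.986×10¹⁴ / 7.385×10⁶) = √(5.397×10⁷) = 7347 m/s.

v ≈ 7347 m/s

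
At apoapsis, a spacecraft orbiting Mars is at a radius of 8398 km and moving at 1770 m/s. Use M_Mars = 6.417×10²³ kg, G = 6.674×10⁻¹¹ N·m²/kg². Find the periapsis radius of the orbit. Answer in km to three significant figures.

μ = GM = 6.674×10⁻¹¹ × 6.417×10²³ = 4.283×10¹³ m³/s².
r_a = 8.398×10⁶ m.
Specific energy ε = v²/2 − μ/r = -3.533×10⁶ J/kg, so a = −μ/(2ε) = 6.061×10⁶ m.
The apsides satisfy r_p + r_a = 2a, so the periapsis radius is 2a − r_a = 3.723×10⁶ m = 3723.2 km.

periapsis radius ≈ 3720 km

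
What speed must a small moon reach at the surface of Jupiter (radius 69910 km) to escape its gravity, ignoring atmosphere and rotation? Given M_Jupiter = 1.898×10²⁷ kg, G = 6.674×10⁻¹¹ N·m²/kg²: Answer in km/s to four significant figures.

μ = GM = 6.674×10⁻¹¹ × 1.898×10²⁷ = 1.267×10¹⁷ m³/s².
r = R = 6.991×10⁷ m.
Escape speed v_esc = √(2μ/r) = √(2 × 1.267×10¹⁷ / 6.991×10⁷) = √(3.624×10⁹) = 60200 m/s.
= 60.20 km/s.

v_esc ≈ 60.20 km/s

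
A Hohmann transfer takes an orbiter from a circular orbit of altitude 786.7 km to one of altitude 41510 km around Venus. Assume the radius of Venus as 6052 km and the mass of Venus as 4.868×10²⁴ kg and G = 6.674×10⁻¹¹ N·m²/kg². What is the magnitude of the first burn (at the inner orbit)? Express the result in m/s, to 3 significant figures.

μ = GM = 6.674×10⁻¹¹ × 4.868×10²⁴ = 3.249×10¹⁴ m³/s².
r₁ = 6052 + 786.7 = 6838.7 km = 6.8387×10⁶ m.
r₂ = 6052 + 41510 = 47562 km = 4.7562×10⁷ m.
Transfer ellipse a_t = (r₁ + r₂)/2 = 2.720×10⁷ m.
At r₁: circular v_c1 = √(μ/r₁) = 6893 m/s; transfer-periapsis v_p = √[μ(2/r₁ − 1/a_t)] = 9114 m/s.
Δv₁ = v_p − v_c1 = 2222 m/s.

Δv ≈ 2220 m/s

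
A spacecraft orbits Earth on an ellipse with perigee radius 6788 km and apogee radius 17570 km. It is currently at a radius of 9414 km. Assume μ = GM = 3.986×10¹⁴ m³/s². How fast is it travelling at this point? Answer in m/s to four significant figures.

Semi-major axis a = (r_p + r_a)/2 = 12179 km = 1.218×10⁷ m.
Vis-viva: v² = μ(2/r − 1/a) = 3.986×10¹⁴ × (2.124×10⁻⁷ − 8.211×10⁻⁸) = 5.195×10⁷ m²/s².
v = 7208 m/s.

v ≈ 7208 m/s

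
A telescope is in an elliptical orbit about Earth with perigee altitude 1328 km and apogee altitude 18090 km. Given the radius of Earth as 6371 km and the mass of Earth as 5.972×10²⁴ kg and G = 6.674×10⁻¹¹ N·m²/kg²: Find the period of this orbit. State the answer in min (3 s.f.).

μ = GM = 6.674×10⁻¹¹ × 5.972×10²⁴ = 3.986×10¹⁴ m³/s².
r_p = 6371 + 1328 = 7699.0 km = 7.6990×10⁶ m.
r_a = 6371 + 18090 = 24461 km = 2.4461×10⁷ m.
Semi-major axis a = (r_p + r_a)/2 = (7699.0 + 24461)/2 = 16080 km = 1.608×10⁷ m.
By Kepler's third law T = 2π√(a³/μ) = 2π × 3.230×10³ = 2.029×10⁴ s.
= 338.2 min.

T ≈ 338 min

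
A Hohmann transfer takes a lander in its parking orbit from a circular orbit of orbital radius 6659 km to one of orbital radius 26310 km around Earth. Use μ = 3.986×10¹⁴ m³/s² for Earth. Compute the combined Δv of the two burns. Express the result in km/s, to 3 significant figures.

Δv_total ≈ 3.46 km/s

r₁ = 6659 km = 6.659×10⁶ m.
r₂ = 26310 km = 2.631×10⁷ m.
Transfer ellipse a_t = (r₁ + r₂)/2 = 1.648×10⁷ m.
At r₁: circular v_c1 = √(μ/r₁) = 7737 m/s; transfer-perigee v_p = √[μ(2/r₁ − 1/a_t)] = 9774 m/s.
Δv₁ = v_p − v_c1 = 2037 m/s.
At r₂: circular v_c2 = √(μ/r₂) = 3892 m/s; transfer-apogee v_a = √[μ(2/r₂ − 1/a_t)] = 2474 m/s.
Δv₂ = v_c2 − v_a = 1418 m/s.
Total Δv = Δv₁ + Δv₂ = 3456 m/s = 3.456 km/s.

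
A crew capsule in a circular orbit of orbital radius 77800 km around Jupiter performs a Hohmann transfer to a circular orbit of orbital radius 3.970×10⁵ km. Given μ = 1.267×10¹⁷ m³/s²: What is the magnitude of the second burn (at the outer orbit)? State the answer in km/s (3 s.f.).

Δv ≈ 7.64 km/s

r₁ = 77800 km = 7.780×10⁷ m.
r₂ = 3.970×10⁵ km = 3.970×10⁸ m.
Transfer ellipse a_t = (r₁ + r₂)/2 = 2.374×10⁸ m.
At r₁: circular v_c1 = √(μ/r₁) = 40360 m/s; transfer-perijove v_p = √[μ(2/r₁ − 1/a_t)] = 52190 m/s.
At r₂: circular v_c2 = √(μ/r₂) = 17860 m/s; transfer-apojove v_a = √[μ(2/r₂ − 1/a_t)] = 10230 m/s.
Δv₂ = v_c2 − v_a = 7638 m/s.
= 7.638 km/s.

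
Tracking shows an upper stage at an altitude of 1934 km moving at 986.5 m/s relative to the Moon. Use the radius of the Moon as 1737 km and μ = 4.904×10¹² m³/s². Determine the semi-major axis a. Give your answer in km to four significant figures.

a ≈ 2887 km

r = 1737 + 1934 = 3671.0 km = 3.671×10⁶ m.
Specific orbital energy ε = v²/2 − μ/r = (986.5)²/2 − 4.904×10¹²/3.671×10⁶ = -8.493×10⁵ J/kg.
Since ε = −μ/(2a), a = −μ/(2ε) = 2.887×10⁶ m = 2887.1 km.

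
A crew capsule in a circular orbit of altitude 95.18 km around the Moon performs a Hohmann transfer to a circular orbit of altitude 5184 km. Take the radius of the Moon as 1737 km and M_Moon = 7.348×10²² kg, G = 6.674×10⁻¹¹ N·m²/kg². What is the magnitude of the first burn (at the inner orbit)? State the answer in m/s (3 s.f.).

μ = GM = 6.674×10⁻¹¹ × 7.348×10²² = 4.904×10¹² m³/s².
r₁ = 1737 + 95.18 = 1832.2 km = 1.8322×10⁶ m.
r₂ = 1737 + 5184 = 6921.0 km = 6.9210×10⁶ m.
Transfer ellipse a_t = (r₁ + r₂)/2 = 4.377×10⁶ m.
At r₁: circular v_c1 = √(μ/r₁) = 1636 m/s; transfer-perilune v_p = √[μ(2/r₁ − 1/a_t)] = 2057 m/s.
Δv₁ = v_p − v_c1 = 421.3 m/s.

Δv ≈ 421 m/s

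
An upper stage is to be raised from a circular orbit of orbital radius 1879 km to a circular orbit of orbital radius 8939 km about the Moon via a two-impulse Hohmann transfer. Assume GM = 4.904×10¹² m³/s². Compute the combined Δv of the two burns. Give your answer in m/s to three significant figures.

Δv_total ≈ 765 m/s

r₁ = 1879 km = 1.879×10⁶ m.
r₂ = 8939 km = 8.939×10⁶ m.
Transfer ellipse a_t = (r₁ + r₂)/2 = 5.409×10⁶ m.
At r₁: circular v_c1 = √(μ/r₁) = 1616 m/s; transfer-perilune v_p = √[μ(2/r₁ − 1/a_t)] = 2077 m/s.
Δv₁ = v_p − v_c1 = 461.3 m/s.
At r₂: circular v_c2 = √(μ/r₂) = 740.7 m/s; transfer-apolune v_a = √[μ(2/r₂ − 1/a_t)] = 436.6 m/s.
Δv₂ = v_c2 − v_a = 304.1 m/s.
Total Δv = Δv₁ + Δv₂ = 765.4 m/s.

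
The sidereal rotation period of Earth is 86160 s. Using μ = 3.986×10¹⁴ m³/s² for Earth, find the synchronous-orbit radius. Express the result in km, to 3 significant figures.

A synchronous orbit has period T, so by Kepler's third law a = (μT²/4π²)^(1/3).
μT²/4π² = 3.986×10¹⁴ × (8.616×10⁴)² / 39.48 = 7.495×10²² m³.
a = 4.216×10⁷ m = 42163 km.

r_sync ≈ 42200 km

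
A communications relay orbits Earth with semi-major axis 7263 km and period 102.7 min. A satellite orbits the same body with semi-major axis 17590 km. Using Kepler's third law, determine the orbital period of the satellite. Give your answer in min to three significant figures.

T₂ ≈ 387 min

Kepler's third law: T² ∝ a³, so T₂ = T₁ (a₂/a₁)^(3/2).
a₂/a₁ = 2.422, (a₂/a₁)^(3/2) = 3.769.
T₂ = 102.7 × 3.769 = 387.1 min.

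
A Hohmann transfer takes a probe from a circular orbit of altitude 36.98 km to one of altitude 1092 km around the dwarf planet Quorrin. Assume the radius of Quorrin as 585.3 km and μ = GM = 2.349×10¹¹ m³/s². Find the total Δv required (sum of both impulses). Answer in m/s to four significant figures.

r₁ = 585.3 + 36.98 = 622.28 km = 6.2228×10⁵ m.
r₂ = 585.3 + 1092 = 1677.3 km = 1.6773×10⁶ m.
Transfer ellipse a_t = (r₁ + r₂)/2 = 1.150×10⁶ m.
At r₁: circular v_c1 = √(μ/r₁) = 614.4 m/s; transfer-periapsis v_p = √[μ(2/r₁ − 1/a_t)] = 742.1 m/s.
Δv₁ = v_p − v_c1 = 127.7 m/s.
At r₂: circular v_c2 = √(μ/r₂) = 374.2 m/s; transfer-apoapsis v_a = √[μ(2/r₂ − 1/a_t)] = 275.3 m/s.
Δv₂ = v_c2 − v_a = 98.92 m/s.
Total Δv = Δv₁ + Δv₂ = 226.6 m/s.

Δv_total ≈ 226.6 m/s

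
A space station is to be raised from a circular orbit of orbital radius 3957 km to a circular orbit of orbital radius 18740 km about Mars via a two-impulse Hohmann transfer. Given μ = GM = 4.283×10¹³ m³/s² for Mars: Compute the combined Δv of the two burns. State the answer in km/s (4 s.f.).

Δv_total ≈ 1.557 km/s

r₁ = 3957 km = 3.957×10⁶ m.
r₂ = 18740 km = 1.874×10⁷ m.
Transfer ellipse a_t = (r₁ + r₂)/2 = 1.135×10⁷ m.
At r₁: circular v_c1 = √(μ/r₁) = 3290 m/s; transfer-periapsis v_p = √[μ(2/r₁ − 1/a_t)] = 4228 m/s.
Δv₁ = v_p − v_c1 = 937.8 m/s.
At r₂: circular v_c2 = √(μ/r₂) = 1512 m/s; transfer-apoapsis v_a = √[μ(2/r₂ − 1/a_t)] = 892.7 m/s.
Δv₂ = v_c2 − v_a = 619.1 m/s.
Total Δv = Δv₁ + Δv₂ = 1557 m/s = 1.557 km/s.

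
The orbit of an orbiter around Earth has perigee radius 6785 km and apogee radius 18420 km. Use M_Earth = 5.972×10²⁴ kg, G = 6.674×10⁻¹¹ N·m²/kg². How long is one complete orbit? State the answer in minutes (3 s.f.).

μ = GM = 6.674×10⁻¹¹ × 5.972×10²⁴ = 3.986×10¹⁴ m³/s².
Semi-major axis a = (r_p + r_a)/2 = (6785.0 + 18420)/2 = 12602 km = 1.260×10⁷ m.
By Kepler's third law T = 2π√(a³/μ) = 2π × 2.241×10³ = 1.408×10⁴ s.
= 234.7 minutes.

T ≈ 235 minutes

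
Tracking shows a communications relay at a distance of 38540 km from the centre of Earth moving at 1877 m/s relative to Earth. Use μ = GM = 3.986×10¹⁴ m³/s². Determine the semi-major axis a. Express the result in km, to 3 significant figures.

a ≈ 23200 km

r = 3.854×10⁷ m.
Specific orbital energy ε = v²/2 − μ/r = (1877)²/2 − 3.986×10¹⁴/3.854×10⁷ = -8.581×10⁶ J/kg.
Since ε = −μ/(2a), a = −μ/(2ε) = 2.323×10⁷ m = 23226 km.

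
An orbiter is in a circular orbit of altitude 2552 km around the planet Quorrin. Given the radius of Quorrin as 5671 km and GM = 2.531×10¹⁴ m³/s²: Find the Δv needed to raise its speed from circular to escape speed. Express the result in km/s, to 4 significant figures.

r = 5671 + 2552 = 8223.0 km = 8.2230×10⁶ m.
Circular speed v_c = √(μ/r) = 5548 m/s.
Escape speed v_esc = √(2μ/r) = √2 × v_c = 7846 m/s.
Δv = v_esc − v_c = 2298 m/s = 2.298 km/s.

Δv ≈ 2.298 km/s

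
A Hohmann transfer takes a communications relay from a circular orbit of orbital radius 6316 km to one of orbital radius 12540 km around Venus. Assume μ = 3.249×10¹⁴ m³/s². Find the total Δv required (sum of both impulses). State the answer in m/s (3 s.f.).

Δv_total ≈ 2020 m/s

r₁ = 6316 km = 6.316×10⁶ m.
r₂ = 12540 km = 1.254×10⁷ m.
Transfer ellipse a_t = (r₁ + r₂)/2 = 9.428×10⁶ m.
At r₁: circular v_c1 = √(μ/r₁) = 7172 m/s; transfer-periapsis v_p = √[μ(2/r₁ − 1/a_t)] = 8272 m/s.
Δv₁ = v_p − v_c1 = 1099 m/s.
At r₂: circular v_c2 = √(μ/r₂) = 5090 m/s; transfer-apoapsis v_a = √[μ(2/r₂ − 1/a_t)] = 4166 m/s.
Δv₂ = v_c2 − v_a = 923.9 m/s.
Total Δv = Δv₁ + Δv₂ = 2023 m/s.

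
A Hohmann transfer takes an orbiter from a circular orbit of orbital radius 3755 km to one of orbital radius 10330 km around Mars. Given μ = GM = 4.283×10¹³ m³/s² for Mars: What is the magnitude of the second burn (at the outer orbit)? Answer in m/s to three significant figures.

Δv ≈ 549 m/s

r₁ = 3755 km = 3.755×10⁶ m.
r₂ = 10330 km = 1.033×10⁷ m.
Transfer ellipse a_t = (r₁ + r₂)/2 = 7.042×10⁶ m.
At r₁: circular v_c1 = √(μ/r₁) = 3377 m/s; transfer-periapsis v_p = √[μ(2/r₁ − 1/a_t)] = 4090 m/s.
At r₂: circular v_c2 = √(μ/r₂) = 2036 m/s; transfer-apoapsis v_a = √[μ(2/r₂ − 1/a_t)] = 1487 m/s.
Δv₂ = v_c2 − v_a = 549.4 m/s.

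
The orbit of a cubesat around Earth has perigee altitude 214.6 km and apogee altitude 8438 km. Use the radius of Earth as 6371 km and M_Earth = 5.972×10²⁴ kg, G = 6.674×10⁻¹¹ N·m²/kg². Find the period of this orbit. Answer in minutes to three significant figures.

μ = GM = 6.674×10⁻¹¹ × 5.972×10²⁴ = 3.986×10¹⁴ m³/s².
r_p = 6371 + 214.6 = 6585.6 km = 6.5856×10⁶ m.
r_a = 6371 + 8438 = 14809 km = 1.4809×10⁷ m.
Semi-major axis a = (r_p + r_a)/2 = (6585.6 + 14809)/2 = 10697 km = 1.070×10⁷ m.
By Kepler's third law T = 2π√(a³/μ) = 2π × 1.753×10³ = 1.101×10⁴ s.
= 183.5 minutes.

T ≈ 184 minutes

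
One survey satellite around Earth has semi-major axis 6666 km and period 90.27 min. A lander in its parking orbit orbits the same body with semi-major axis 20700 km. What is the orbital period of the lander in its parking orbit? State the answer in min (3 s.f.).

Kepler's third law: T² ∝ a³, so T₂ = T₁ (a₂/a₁)^(3/2).
a₂/a₁ = 3.105, (a₂/a₁)^(3/2) = 5.472.
T₂ = 90.27 × 5.472 = 494.0 min.

T₂ ≈ 494 min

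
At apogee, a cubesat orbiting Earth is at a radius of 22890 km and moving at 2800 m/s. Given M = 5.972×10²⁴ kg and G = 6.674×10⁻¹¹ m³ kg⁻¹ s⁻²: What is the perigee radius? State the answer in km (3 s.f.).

perigee radius ≈ 6650 km

μ = GM = 6.674×10⁻¹¹ × 5.972×10²⁴ = 3.986×10¹⁴ m³/s².
r_a = 2.289×10⁷ m.
Specific energy ε = v²/2 − μ/r = -1.349×10⁷ J/kg, so a = −μ/(2ε) = 1.477×10⁷ m.
The apsides satisfy r_p + r_a = 2a, so the perigee radius is 2a − r_a = 6.650×10⁶ m = 6650.3 km.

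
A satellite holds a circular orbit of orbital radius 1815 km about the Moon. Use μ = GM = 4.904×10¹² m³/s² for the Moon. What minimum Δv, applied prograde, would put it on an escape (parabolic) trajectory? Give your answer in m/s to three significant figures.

Δv ≈ 681 m/s

r = 1815 km = 1.815×10⁶ m.
Circular speed v_c = √(μ/r) = 1644 m/s.
Escape speed v_esc = √(2μ/r) = √2 × v_c = 2325 m/s.
Δv = v_esc − v_c = 680.9 m/s.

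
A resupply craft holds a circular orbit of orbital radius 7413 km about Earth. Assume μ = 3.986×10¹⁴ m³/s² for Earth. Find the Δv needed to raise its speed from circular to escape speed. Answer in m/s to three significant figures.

Δv ≈ 3040 m/s

r = 7413 km = 7.413×10⁶ m.
Circular speed v_c = √(μ/r) = 7333 m/s.
Escape speed v_esc = √(2μ/r) = √2 × v_c = 10370 m/s.
Δv = v_esc − v_c = 3037 m/s.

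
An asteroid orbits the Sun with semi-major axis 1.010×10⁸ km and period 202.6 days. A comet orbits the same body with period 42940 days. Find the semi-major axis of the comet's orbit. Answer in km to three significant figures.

Kepler's third law: a³ ∝ T², so a₂ = a₁ (T₂/T₁)^(2/3).
T₂/T₁ = 211.9, (T₂/T₁)^(2/3) = 35.55.
a₂ = 1.010×10⁸ × 35.55 = 3.590×10⁹ km.

a₂ ≈ 3.59×10⁹ km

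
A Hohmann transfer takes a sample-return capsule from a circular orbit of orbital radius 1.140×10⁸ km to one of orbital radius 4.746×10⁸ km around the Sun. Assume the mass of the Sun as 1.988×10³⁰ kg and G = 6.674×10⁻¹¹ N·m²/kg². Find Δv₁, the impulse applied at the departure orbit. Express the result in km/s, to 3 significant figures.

Δv ≈ 9.21 km/s

μ = GM = 6.674×10⁻¹¹ × 1.988×10³⁰ = 1.327×10²⁰ m³/s².
r₁ = 1.140×10⁸ km = 1.140×10¹¹ m.
r₂ = 4.746×10⁸ km = 4.746×10¹¹ m.
Transfer ellipse a_t = (r₁ + r₂)/2 = 2.943×10¹¹ m.
At r₁: circular v_c1 = √(μ/r₁) = 34120 m/s; transfer-perihelion v_p = √[μ(2/r₁ − 1/a_t)] = 43320 m/s.
Δv₁ = v_p − v_c1 = 9208 m/s.
= 9.208 km/s.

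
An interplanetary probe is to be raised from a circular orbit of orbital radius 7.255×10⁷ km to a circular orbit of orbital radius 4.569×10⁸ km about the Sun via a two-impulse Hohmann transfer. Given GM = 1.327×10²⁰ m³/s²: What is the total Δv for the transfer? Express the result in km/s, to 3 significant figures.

Δv_total ≈ 21.5 km/s

r₁ = 7.255×10⁷ km = 7.255×10¹⁰ m.
r₂ = 4.569×10⁸ km = 4.569×10¹¹ m.
Transfer ellipse a_t = (r₁ + r₂)/2 = 2.647×10¹¹ m.
At r₁: circular v_c1 = √(μ/r₁) = 42770 m/s; transfer-perihelion v_p = √[μ(2/r₁ − 1/a_t)] = 56190 m/s.
Δv₁ = v_p − v_c1 = 13420 m/s.
At r₂: circular v_c2 = √(μ/r₂) = 17040 m/s; transfer-aphelion v_a = √[μ(2/r₂ − 1/a_t)] = 8922 m/s.
Δv₂ = v_c2 − v_a = 8121 m/s.
Total Δv = Δv₁ + Δv₂ = 21540 m/s = 21.54 km/s.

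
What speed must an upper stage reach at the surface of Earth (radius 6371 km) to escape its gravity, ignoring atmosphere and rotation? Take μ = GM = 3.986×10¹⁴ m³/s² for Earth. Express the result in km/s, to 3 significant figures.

v_esc ≈ 11.2 km/s

r = R = 6.371×10⁶ m.
Escape speed v_esc = √(2μ/r) = √(2 × 3.986×10¹⁴ / 6.371×10⁶) = √(1.251×10⁸) = 11190 m/s.
= 11.19 km/s.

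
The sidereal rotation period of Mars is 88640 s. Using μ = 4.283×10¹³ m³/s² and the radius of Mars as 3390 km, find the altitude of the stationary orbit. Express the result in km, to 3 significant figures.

A synchronous orbit has period T, so by Kepler's third law a = (μT²/4π²)^(1/3).
μT²/4π² = 4.283×10¹³ × (8.864×10⁴)² / 39.48 = 8.524×10²¹ m³.
a = 2.043×10⁷ m = 20428 km.
Altitude h = a − R = 20428 − 3390 = 17038 km.

h_sync ≈ 17000 km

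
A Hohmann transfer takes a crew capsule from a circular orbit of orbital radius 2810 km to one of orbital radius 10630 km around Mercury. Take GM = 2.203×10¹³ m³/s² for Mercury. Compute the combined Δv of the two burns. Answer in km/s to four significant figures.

r₁ = 2810 km = 2.810×10⁶ m.
r₂ = 10630 km = 1.063×10⁷ m.
Transfer ellipse a_t = (r₁ + r₂)/2 = 6.720×10⁶ m.
At r₁: circular v_c1 = √(μ/r₁) = 2800 m/s; transfer-periherm v_p = √[μ(2/r₁ − 1/a_t)] = 3522 m/s.
Δv₁ = v_p − v_c1 = 721.6 m/s.
At r₂: circular v_c2 = √(μ/r₂) = 1440 m/s; transfer-apoherm v_a = √[μ(2/r₂ − 1/a_t)] = 930.9 m/s.
Δv₂ = v_c2 − v_a = 508.7 m/s.
Total Δv = Δv₁ + Δv₂ = 1230 m/s = 1.230 km/s.

Δv_total ≈ 1.230 km/s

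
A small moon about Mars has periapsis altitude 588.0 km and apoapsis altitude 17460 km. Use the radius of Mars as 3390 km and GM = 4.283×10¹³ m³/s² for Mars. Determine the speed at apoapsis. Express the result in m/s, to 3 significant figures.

v ≈ 811 m/s

r_p = 3390 + 588.0 = 3978.0 km = 3.9780×10⁶ m.
r_a = 3390 + 17460 = 20850 km = 2.0850×10⁷ m.
Semi-major axis a = (r_p + r_a)/2 = 12414 km = 1.241×10⁷ m.
Vis-viva: v² = μ(2/r − 1/a) = 4.283×10¹³ × (9.592×10⁻⁸ − 8.055×10⁻⁸) = 6.583×10⁵ m²/s².
v = 811.3 m/s.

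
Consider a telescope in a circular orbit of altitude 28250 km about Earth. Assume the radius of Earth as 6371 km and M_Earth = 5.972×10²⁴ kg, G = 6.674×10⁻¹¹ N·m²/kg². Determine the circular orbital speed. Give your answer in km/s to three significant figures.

v ≈ 3.39 km/s

μ = GM = 6.674×10⁻¹¹ × 5.972×10²⁴ = 3.986×10¹⁴ m³/s².
r = 6371 + 28250 = 34621 km = 3.4621×10⁷ m.
For a circular orbit v = √(μ/r) = √(3.986×10¹⁴ / 3.462×10⁷) = √(1.151×10⁷) = 3393 m/s.
That is 3.393 km/s.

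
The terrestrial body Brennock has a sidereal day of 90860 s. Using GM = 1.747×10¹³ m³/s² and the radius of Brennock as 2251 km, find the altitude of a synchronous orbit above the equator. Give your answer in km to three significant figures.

h_sync ≈ 13200 km

A synchronous orbit has period T, so by Kepler's third law a = (μT²/4π²)^(1/3).
μT²/4π² = 1.747×10¹³ × (9.086×10⁴)² / 39.48 = 3.653×10²¹ m³.
a = 1.540×10⁷ m = 15401 km.
Altitude h = a − R = 15401 − 2251 = 13150 km.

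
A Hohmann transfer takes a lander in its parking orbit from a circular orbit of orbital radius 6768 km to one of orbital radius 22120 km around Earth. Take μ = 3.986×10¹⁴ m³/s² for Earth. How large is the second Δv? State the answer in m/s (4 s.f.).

r₁ = 6768 km = 6.768×10⁶ m.
r₂ = 22120 km = 2.212×10⁷ m.
Transfer ellipse a_t = (r₁ + r₂)/2 = 1.444×10⁷ m.
At r₁: circular v_c1 = √(μ/r₁) = 7674 m/s; transfer-perigee v_p = √[μ(2/r₁ − 1/a_t)] = 9497 m/s.
At r₂: circular v_c2 = √(μ/r₂) = 4245 m/s; transfer-apogee v_a = √[μ(2/r₂ − 1/a_t)] = 2906 m/s.
Δv₂ = v_c2 − v_a = 1339 m/s.

Δv ≈ 1339 m/s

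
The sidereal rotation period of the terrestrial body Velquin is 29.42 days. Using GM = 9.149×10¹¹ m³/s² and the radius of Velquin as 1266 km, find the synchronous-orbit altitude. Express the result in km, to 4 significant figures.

h_sync ≈ 51840 km

T = 29.42 days = 2.542×10⁶ s.
A synchronous orbit has period T, so by Kepler's third law a = (μT²/4π²)^(1/3).
μT²/4π² = 9.149×10¹¹ × (2.542×10⁶)² / 39.48 = 1.497×10²³ m³.
a = 5.310×10⁷ m = 53102 km.
Altitude h = a − R = 53102 − 1266 = 51836 km.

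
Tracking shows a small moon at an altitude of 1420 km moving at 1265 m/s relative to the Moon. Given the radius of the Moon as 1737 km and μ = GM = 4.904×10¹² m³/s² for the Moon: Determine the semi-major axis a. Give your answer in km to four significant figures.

r = 1737 + 1420 = 3157.0 km = 3.157×10⁶ m.
Vis-viva rearranged: 1/a = 2/r − v²/μ = 6.335×10⁻⁷ − 3.263×10⁻⁷ = 3.072×10⁻⁷ m⁻¹.
a = 3.255×10⁶ m = 3255.2 km.

a ≈ 3255 km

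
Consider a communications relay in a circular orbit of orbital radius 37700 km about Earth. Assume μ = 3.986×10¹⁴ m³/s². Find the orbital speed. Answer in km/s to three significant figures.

v ≈ 3.25 km/s

r = 37700 km = 3.770×10⁷ m.
For a circular orbit v = √(μ/r) = √(3.986×10¹⁴ / 3.770×10⁷) = √(1.057×10⁷) = 3252 m/s.
That is 3.252 km/s.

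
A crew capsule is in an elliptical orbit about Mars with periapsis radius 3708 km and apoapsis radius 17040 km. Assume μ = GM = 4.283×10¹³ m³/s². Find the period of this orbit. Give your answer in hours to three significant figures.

T ≈ 8.91 hours

Semi-major axis a = (r_p + r_a)/2 = (3708.0 + 17040)/2 = 10374 km = 1.037×10⁷ m.
By Kepler's third law T = 2π√(a³/μ) = 2π × 5.106×10³ = 3.208×10⁴ s.
= 8.911 hours.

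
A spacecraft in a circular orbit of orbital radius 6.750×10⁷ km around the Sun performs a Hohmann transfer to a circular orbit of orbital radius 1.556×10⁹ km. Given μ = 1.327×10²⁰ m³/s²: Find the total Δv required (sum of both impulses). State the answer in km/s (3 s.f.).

Δv_total ≈ 23.6 km/s

r₁ = 6.750×10⁷ km = 6.750×10¹⁰ m.
r₂ = 1.556×10⁹ km = 1.556×10¹² m.
Transfer ellipse a_t = (r₁ + r₂)/2 = 8.118×10¹¹ m.
At r₁: circular v_c1 = √(μ/r₁) = 44340 m/s; transfer-perihelion v_p = √[μ(2/r₁ − 1/a_t)] = 61390 m/s.
Δv₁ = v_p − v_c1 = 17050 m/s.
At r₂: circular v_c2 = √(μ/r₂) = 9235 m/s; transfer-aphelion v_a = √[μ(2/r₂ − 1/a_t)] = 2663 m/s.
Δv₂ = v_c2 − v_a = 6572 m/s.
Total Δv = Δv₁ + Δv₂ = 23620 m/s = 23.62 km/s.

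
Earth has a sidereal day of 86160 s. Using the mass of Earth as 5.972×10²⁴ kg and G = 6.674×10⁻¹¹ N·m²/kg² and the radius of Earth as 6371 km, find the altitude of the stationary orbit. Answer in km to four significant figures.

h_sync ≈ 35790 km

μ = GM = 6.674×10⁻¹¹ × 5.972×10²⁴ = 3.986×10¹⁴ m³/s².
A synchronous orbit has period T, so by Kepler's third law a = (μT²/4π²)^(1/3).
μT²/4π² = 3.986×10¹⁴ × (8.616×10⁴)² / 39.48 = 7.495×10²² m³.
a = 4.216×10⁷ m = 42162 km.
Altitude h = a − R = 42162 − 6371 = 35791 km.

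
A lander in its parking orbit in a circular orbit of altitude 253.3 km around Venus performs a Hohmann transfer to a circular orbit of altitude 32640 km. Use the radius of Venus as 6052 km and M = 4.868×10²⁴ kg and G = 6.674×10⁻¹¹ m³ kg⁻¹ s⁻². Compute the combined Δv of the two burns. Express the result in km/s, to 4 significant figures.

μ = GM = 6.674×10⁻¹¹ × 4.868×10²⁴ = 3.249×10¹⁴ m³/s².
r₁ = 6052 + 253.3 = 6305.3 km = 6.3053×10⁶ m.
r₂ = 6052 + 32640 = 38692 km = 3.8692×10⁷ m.
Transfer ellipse a_t = (r₁ + r₂)/2 = 2.250×10⁷ m.
At r₁: circular v_c1 = √(μ/r₁) = 7178 m/s; transfer-periapsis v_p = √[μ(2/r₁ − 1/a_t)] = 9413 m/s.
Δv₁ = v_p − v_c1 = 2235 m/s.
At r₂: circular v_c2 = √(μ/r₂) = 2898 m/s; transfer-apoapsis v_a = √[μ(2/r₂ − 1/a_t)] = 1534 m/s.
Δv₂ = v_c2 − v_a = 1364 m/s.
Total Δv = Δv₁ + Δv₂ = 3599 m/s = 3.599 km/s.

Δv_total ≈ 3.599 km/s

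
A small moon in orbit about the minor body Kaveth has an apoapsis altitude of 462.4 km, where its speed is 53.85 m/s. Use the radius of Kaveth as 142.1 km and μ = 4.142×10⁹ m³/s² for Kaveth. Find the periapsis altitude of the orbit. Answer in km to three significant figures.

periapsis altitude ≈ 20.1 km

r_a = 142.1 + 462.4 = 604.50 km = 6.045×10⁵ m.
Specific energy ε = v²/2 − μ/r = -5.402×10³ J/kg, so a = −μ/(2ε) = 3.834×10⁵ m.
The apsides satisfy r_p + r_a = 2a, so the periapsis radius is 2a − r_a = 1.622×10⁵ m = 162.25 km.
Periapsis altitude = 162.25 − 142.1 = 20.148 km.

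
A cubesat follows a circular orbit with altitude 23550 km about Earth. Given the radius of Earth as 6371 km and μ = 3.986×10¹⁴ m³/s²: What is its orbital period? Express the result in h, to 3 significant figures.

r = 6371 + 23550 = 29921 km = 2.9921×10⁷ m.
Kepler's third law: T = 2π√(r³/μ) = 2π√((2.992×10⁷)³ / 3.986×10¹⁴).
r³/μ = 6.720×10⁷ s², so T = 2π × 8.198×10³ = 5.151×10⁴ s.
Converting: 5.151×10⁴ s ÷ 3600 = 14.31 h.

T ≈ 14.3 h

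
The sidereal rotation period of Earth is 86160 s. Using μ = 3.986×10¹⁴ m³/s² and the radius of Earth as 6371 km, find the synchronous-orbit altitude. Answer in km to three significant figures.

h_sync ≈ 35800 km

A synchronous orbit has period T, so by Kepler's third law a = (μT²/4π²)^(1/3).
μT²/4π² = 3.986×10¹⁴ × (8.616×10⁴)² / 39.48 = 7.495×10²² m³.
a = 4.216×10⁷ m = 42163 km.
Altitude h = a − R = 42163 − 6371 = 35792 km.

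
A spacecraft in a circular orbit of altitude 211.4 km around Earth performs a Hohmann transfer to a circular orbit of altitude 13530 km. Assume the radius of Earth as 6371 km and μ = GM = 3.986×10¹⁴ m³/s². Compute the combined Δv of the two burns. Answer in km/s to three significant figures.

r₁ = 6371 + 211.4 = 6582.4 km = 6.5824×10⁶ m.
r₂ = 6371 + 13530 = 19901 km = 1.9901×10⁷ m.
Transfer ellipse a_t = (r₁ + r₂)/2 = 1.324×10⁷ m.
At r₁: circular v_c1 = √(μ/r₁) = 7782 m/s; transfer-perigee v_p = √[μ(2/r₁ − 1/a_t)] = 9540 m/s.
Δv₁ = v_p − v_c1 = 1758 m/s.
At r₂: circular v_c2 = √(μ/r₂) = 4475 m/s; transfer-apogee v_a = √[μ(2/r₂ − 1/a_t)] = 3155 m/s.
Δv₂ = v_c2 − v_a = 1320 m/s.
Total Δv = Δv₁ + Δv₂ = 3078 m/s = 3.078 km/s.

Δv_total ≈ 3.08 km/s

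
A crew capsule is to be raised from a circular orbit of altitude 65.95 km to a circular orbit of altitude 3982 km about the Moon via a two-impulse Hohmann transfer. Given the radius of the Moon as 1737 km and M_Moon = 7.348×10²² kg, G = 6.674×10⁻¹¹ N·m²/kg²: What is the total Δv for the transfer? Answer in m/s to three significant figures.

μ = GM = 6.674×10⁻¹¹ × 7.348×10²² = 4.904×10¹² m³/s².
r₁ = 1737 + 65.95 = 1803.0 km = 1.8030×10⁶ m.
r₂ = 1737 + 3982 = 5719.0 km = 5.7190×10⁶ m.
Transfer ellipse a_t = (r₁ + r₂)/2 = 3.761×10⁶ m.
At r₁: circular v_c1 = √(μ/r₁) = 1649 m/s; transfer-perilune v_p = √[μ(2/r₁ − 1/a_t)] = 2034 m/s.
Δv₁ = v_p − v_c1 = 384.5 m/s.
At r₂: circular v_c2 = √(μ/r₂) = 926.0 m/s; transfer-apolune v_a = √[μ(2/r₂ − 1/a_t)] = 641.1 m/s.
Δv₂ = v_c2 − v_a = 284.9 m/s.
Total Δv = Δv₁ + Δv₂ = 669.4 m/s.

Δv_total ≈ 669 m/s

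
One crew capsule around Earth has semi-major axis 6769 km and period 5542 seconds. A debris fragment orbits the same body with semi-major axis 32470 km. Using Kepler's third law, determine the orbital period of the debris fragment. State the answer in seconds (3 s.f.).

T₂ ≈ 58200 seconds

Kepler's third law: T² ∝ a³, so T₂ = T₁ (a₂/a₁)^(3/2).
a₂/a₁ = 4.797, (a₂/a₁)^(3/2) = 10.51.
T₂ = 5542 × 10.51 = 58220 seconds.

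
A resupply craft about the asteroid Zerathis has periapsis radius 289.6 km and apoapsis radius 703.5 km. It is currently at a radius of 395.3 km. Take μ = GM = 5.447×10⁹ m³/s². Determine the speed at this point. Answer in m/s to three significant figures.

Semi-major axis a = (r_p + r_a)/2 = 496.55 km = 4.966×10⁵ m.
Vis-viva: v² = μ(2/r − 1/a) = 5.447×10⁹ × (5.059×10⁻⁶ − 2.014×10⁻⁶) = 1.659×10⁴ m²/s².
v = 128.8 m/s.

v ≈ 129 m/s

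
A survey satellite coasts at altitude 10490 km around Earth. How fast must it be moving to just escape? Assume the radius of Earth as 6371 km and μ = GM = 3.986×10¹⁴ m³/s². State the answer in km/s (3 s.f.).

r = 6371 + 10490 = 16861 km = 1.6861×10⁷ m.
Escape speed v_esc = √(2μ/r) = √(2 × 3.986×10¹⁴ / 1.686×10⁷) = √(4.728×10⁷) = 6876 m/s.
= 6.876 km/s.

v_esc ≈ 6.88 km/s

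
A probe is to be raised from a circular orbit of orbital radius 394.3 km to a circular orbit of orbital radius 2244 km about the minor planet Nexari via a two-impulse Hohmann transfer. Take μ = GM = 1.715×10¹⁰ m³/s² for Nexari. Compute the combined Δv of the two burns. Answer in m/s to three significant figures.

Δv_total ≈ 103 m/s

r₁ = 394.3 km = 3.943×10⁵ m.
r₂ = 2244 km = 2.244×10⁶ m.
Transfer ellipse a_t = (r₁ + r₂)/2 = 1.319×10⁶ m.
At r₁: circular v_c1 = √(μ/r₁) = 208.6 m/s; transfer-periapsis v_p = √[μ(2/r₁ − 1/a_t)] = 272.0 m/s.
Δv₁ = v_p − v_c1 = 63.45 m/s.
At r₂: circular v_c2 = √(μ/r₂) = 87.42 m/s; transfer-apoapsis v_a = √[μ(2/r₂ − 1/a_t)] = 47.80 m/s.
Δv₂ = v_c2 − v_a = 39.63 m/s.
Total Δv = Δv₁ + Δv₂ = 103.1 m/s.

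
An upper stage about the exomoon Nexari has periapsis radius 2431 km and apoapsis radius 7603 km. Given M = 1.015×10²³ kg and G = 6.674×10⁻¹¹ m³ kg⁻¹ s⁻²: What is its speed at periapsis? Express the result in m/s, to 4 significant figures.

μ = GM = 6.674×10⁻¹¹ × 1.015×10²³ = 6.774×10¹² m³/s².
Semi-major axis a = (r_p + r_a)/2 = 5017.0 km = 5.017×10⁶ m.
Vis-viva: v² = μ(2/r − 1/a) = 6.774×10¹² × (8.227×10⁻⁷ − 1.993×10⁻⁷) = 4.223×10⁶ m²/s².
v = 2055 m/s.

v ≈ 2055 m/s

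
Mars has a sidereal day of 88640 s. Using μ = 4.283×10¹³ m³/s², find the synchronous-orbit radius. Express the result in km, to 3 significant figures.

r_sync ≈ 20400 km

A synchronous orbit has period T, so by Kepler's third law a = (μT²/4π²)^(1/3).
μT²/4π² = 4.283×10¹³ × (8.864×10⁴)² / 39.48 = 8.524×10²¹ m³.
a = 2.043×10⁷ m = 20428 km.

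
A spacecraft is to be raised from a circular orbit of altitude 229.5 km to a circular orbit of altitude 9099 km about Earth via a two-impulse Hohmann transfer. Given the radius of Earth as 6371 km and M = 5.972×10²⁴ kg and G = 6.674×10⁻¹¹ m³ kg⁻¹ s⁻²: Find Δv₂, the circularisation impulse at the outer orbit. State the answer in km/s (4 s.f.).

Δv ≈ 1.150 km/s

μ = GM = 6.674×10⁻¹¹ × 5.972×10²⁴ = 3.986×10¹⁴ m³/s².
r₁ = 6371 + 229.5 = 6600.5 km = 6.6005×10⁶ m.
r₂ = 6371 + 9099 = 15470 km = 1.5470×10⁷ m.
Transfer ellipse a_t = (r₁ + r₂)/2 = 1.104×10⁷ m.
At r₁: circular v_c1 = √(μ/r₁) = 7771 m/s; transfer-perigee v_p = √[μ(2/r₁ − 1/a_t)] = 9201 m/s.
At r₂: circular v_c2 = √(μ/r₂) = 5076 m/s; transfer-apogee v_a = √[μ(2/r₂ − 1/a_t)] = 3926 m/s.
Δv₂ = v_c2 − v_a = 1150 m/s.
= 1.150 km/s.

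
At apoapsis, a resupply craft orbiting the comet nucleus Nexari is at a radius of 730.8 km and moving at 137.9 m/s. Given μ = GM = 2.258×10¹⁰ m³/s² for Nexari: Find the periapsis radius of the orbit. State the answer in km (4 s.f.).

r_a = 7.308×10⁵ m.
Specific energy ε = v²/2 − μ/r = -2.139×10⁴ J/kg, so a = −μ/(2ε) = 5.278×10⁵ m.
The apsides satisfy r_p + r_a = 2a, so the periapsis radius is 2a − r_a = 3.249×10⁵ m = 324.86 km.

periapsis radius ≈ 324.9 km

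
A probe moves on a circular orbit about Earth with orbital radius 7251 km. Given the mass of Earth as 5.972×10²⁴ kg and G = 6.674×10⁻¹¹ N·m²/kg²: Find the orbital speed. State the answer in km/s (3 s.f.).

μ = GM = 6.674×10⁻¹¹ × 5.972×10²⁴ = 3.986×10¹⁴ m³/s².
r = 7251 km = 7.251×10⁶ m.
For a circular orbit v = √(μ/r) = √(3.986×10¹⁴ / 7.251×10⁶) = √(5.497×10⁷) = 7414 m/s.
That is 7.414 km/s.

v ≈ 7.41 km/s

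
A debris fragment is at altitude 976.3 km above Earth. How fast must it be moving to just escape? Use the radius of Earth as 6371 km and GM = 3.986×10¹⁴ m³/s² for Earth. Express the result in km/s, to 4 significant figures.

r = 6371 + 976.3 = 7347.3 km = 7.3473×10⁶ m.
Escape speed v_esc = √(2μ/r) = √(2 × 3.986×10¹⁴ / 7.347×10⁶) = √(1.085×10⁸) = 10420 m/s.
= 10.42 km/s.

v_esc ≈ 10.42 km/s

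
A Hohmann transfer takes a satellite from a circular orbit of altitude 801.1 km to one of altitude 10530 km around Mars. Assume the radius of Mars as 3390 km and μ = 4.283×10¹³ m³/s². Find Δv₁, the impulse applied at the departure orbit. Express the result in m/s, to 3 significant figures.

Δv ≈ 767 m/s

r₁ = 3390 + 801.1 = 4191.1 km = 4.1911×10⁶ m.
r₂ = 3390 + 10530 = 13920 km = 1.3920×10⁷ m.
Transfer ellipse a_t = (r₁ + r₂)/2 = 9.056×10⁶ m.
At r₁: circular v_c1 = √(μ/r₁) = 3197 m/s; transfer-periapsis v_p = √[μ(2/r₁ − 1/a_t)] = 3963 m/s.
Δv₁ = v_p − v_c1 = 766.7 m/s.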